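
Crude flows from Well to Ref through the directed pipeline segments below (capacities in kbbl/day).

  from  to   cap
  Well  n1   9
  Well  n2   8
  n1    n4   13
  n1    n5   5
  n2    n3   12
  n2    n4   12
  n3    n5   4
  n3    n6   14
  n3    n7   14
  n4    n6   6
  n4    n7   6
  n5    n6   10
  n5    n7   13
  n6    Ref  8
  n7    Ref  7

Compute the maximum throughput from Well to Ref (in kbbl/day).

15

Augment Well→n1→n4→n6→Ref: bottleneck 6, flow now 6.
Augment Well→n1→n4→n7→Ref: bottleneck 3, flow now 9.
Augment Well→n2→n3→n6→Ref: bottleneck 2, flow now 11.
Augment Well→n2→n3→n7→Ref: bottleneck 4, flow now 15.
No augmenting path remains; maximum flow = 15.
In the residual graph, reachable from Well: {Well, n1, n2, n3, n4, n5, n6, n7}.
Min-cut edges: n6→Ref (8), n7→Ref (7); capacity 8 + 7 = 15.
This cut is saturated, so no flow can exceed 15.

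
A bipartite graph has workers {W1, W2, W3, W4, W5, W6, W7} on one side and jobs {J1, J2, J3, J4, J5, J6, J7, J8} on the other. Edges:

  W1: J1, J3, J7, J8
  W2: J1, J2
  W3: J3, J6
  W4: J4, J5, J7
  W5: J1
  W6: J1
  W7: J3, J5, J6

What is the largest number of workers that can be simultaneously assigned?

Unit-capacity flow: source→left, listed edges, right→sink; max matching = max flow.
Augmenting path W1→J1 (+1); matched 1.
Augmenting path W2→J2 (+1); matched 2.
Augmenting path W3→J3 (+1); matched 3.
Augmenting path W4→J4 (+1); matched 4.
Augmenting path W7→J5 (+1); matched 5.
Augmenting path W5→J1→W1→J7 (+1); matched 6.
No augmenting path remains; maximum matching = 6.
König certificate: {W1, W2, W3, W4, W7, J1} is a vertex cover of size 6 (every listed pair touches it), so no matching can be larger.

6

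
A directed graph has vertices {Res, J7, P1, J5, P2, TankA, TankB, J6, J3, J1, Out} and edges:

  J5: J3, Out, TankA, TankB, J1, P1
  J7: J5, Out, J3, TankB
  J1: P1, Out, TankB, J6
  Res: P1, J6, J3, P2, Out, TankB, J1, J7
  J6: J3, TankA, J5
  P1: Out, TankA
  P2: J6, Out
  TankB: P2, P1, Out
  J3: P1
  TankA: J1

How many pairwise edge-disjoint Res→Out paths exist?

Assign every edge capacity 1; by Menger, the answer equals the max flow.
Path Res→Out (+1); total 1.
Path Res→J7→Out (+1); total 2.
Path Res→P1→Out (+1); total 3.
Path Res→P2→Out (+1); total 4.
Path Res→TankB→Out (+1); total 5.
Path Res→J1→Out (+1); total 6.
Path Res→J6→J5→Out (+1); total 7.
No residual Res→Out path; max flow = 7.
Certifying cut of size 7: {J1→Out, J6→J5, P1→Out, P2→Out, Res→J7, Res→Out, TankB→Out}.

7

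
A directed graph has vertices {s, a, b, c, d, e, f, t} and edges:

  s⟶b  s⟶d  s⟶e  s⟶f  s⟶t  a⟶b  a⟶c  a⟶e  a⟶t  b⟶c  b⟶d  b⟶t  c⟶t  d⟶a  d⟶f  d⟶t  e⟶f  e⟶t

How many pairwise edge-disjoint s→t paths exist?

Assign every edge capacity 1; by Menger, the answer equals the max flow.
Path s→t (+1); total 1.
Path s→b→t (+1); total 2.
Path s→d→t (+1); total 3.
Path s→e→t (+1); total 4.
No residual s→t path; max flow = 4.
Certifying cut of size 4: {s→b, s→d, s→e, s→t}.

4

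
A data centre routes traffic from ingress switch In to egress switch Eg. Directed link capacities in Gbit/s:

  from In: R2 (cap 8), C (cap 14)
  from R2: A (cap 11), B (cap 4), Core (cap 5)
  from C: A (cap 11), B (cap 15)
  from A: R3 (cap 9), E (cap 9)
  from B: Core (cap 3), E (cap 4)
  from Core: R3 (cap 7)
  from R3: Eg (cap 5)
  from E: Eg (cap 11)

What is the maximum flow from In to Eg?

16

Augment In→R2→A→R3→Eg: bottleneck 5, flow now 5.
Augment In→R2→A→E→Eg: bottleneck 3, flow now 8.
Augment In→C→A→E→Eg: bottleneck 6, flow now 14.
Augment In→C→B→E→Eg: bottleneck 2, flow now 16.
No augmenting path remains; maximum flow = 16.
In the residual graph, reachable from In: {In, R2, C, A, B, Core, R3, E}.
Min-cut edges: R3→Eg (5), E→Eg (11); capacity 5 + 11 = 16.
This cut is saturated, so no flow can exceed 16.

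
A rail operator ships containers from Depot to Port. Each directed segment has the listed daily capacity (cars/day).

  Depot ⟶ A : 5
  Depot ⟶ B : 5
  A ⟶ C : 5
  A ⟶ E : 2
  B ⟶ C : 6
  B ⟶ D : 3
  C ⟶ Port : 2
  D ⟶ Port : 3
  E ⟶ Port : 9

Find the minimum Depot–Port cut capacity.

Augment Depot→A→C→Port: bottleneck 2, flow now 2.
Augment Depot→A→E→Port: bottleneck 2, flow now 4.
Augment Depot→B→D→Port: bottleneck 3, flow now 7.
No augmenting path remains; maximum flow = 7.
By max-flow min-cut, the minimum cut capacity equals the max flow.
In the residual graph, reachable from Depot: {Depot, A, B, C}.
Min-cut edges: A→E (2), B→D (3), C→Port (2); capacity 2 + 3 + 2 = 7.

7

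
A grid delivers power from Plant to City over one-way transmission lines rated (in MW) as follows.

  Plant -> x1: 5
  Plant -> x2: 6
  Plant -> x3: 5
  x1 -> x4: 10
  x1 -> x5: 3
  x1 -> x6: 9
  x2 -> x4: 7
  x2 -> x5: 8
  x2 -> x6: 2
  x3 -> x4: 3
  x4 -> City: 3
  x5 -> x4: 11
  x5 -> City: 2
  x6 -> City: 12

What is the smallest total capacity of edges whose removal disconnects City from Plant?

Augment Plant→x1→x4→City: bottleneck 3, flow now 3.
Augment Plant→x1→x5→City: bottleneck 2, flow now 5.
Augment Plant→x2→x6→City: bottleneck 2, flow now 7.
Augment Plant→x2→x4→x1→x6→City: bottleneck 3, flow now 10. (uses reverse residual edge)
Augment Plant→x2→x5→x1→x6→City: bottleneck 1, flow now 11. (uses reverse residual edge)
Augment Plant→x3→x4→x2→x5→x1→x6→City: bottleneck 1, flow now 12. (uses reverse residual edge)
No augmenting path remains; maximum flow = 12.
By max-flow min-cut, the minimum cut capacity equals the max flow.
In the residual graph, reachable from Plant: {Plant, x2, x3, x4, x5}.
Min-cut edges: Plant→x1 (5), x2→x6 (2), x4→City (3), x5→City (2); capacity 5 + 2 + 3 + 2 = 12.

12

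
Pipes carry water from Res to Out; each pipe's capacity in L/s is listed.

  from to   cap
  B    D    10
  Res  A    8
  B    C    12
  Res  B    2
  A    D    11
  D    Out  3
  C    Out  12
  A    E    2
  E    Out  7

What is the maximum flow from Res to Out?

7

Augment Res→A→D→Out: bottleneck 3, flow now 3.
Augment Res→A→E→Out: bottleneck 2, flow now 5.
Augment Res→B→C→Out: bottleneck 2, flow now 7.
No augmenting path remains; maximum flow = 7.
In the residual graph, reachable from Res: {Res, A, D}.
Min-cut edges: Res→B (2), A→E (2), D→Out (3); capacity 2 + 2 + 3 = 7.
This cut is saturated, so no flow can exceed 7.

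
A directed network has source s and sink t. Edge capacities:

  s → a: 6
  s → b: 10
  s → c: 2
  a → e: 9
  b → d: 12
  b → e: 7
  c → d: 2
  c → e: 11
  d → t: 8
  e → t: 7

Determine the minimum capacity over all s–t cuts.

Augment s→a→e→t: bottleneck 6, flow now 6.
Augment s→b→d→t: bottleneck 8, flow now 14.
Augment s→b→e→t: bottleneck 1, flow now 15.
No augmenting path remains; maximum flow = 15.
By max-flow min-cut, the minimum cut capacity equals the max flow.
In the residual graph, reachable from s: {s, a, b, c, d, e}.
Min-cut edges: d→t (8), e→t (7); capacity 8 + 7 = 15.

15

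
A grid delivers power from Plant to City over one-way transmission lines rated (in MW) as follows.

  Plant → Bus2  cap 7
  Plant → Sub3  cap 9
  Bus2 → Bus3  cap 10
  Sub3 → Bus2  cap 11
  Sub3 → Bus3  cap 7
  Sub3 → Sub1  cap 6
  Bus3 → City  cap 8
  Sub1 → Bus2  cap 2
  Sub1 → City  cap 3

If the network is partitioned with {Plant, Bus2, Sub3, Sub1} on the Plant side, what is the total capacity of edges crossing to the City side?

Edges leaving {Plant, Bus2, Sub3, Sub1}: Bus2→Bus3 (10), Sub3→Bus3 (7), Sub1→City (3).
Cut capacity = 10 + 7 + 3 = 20.

20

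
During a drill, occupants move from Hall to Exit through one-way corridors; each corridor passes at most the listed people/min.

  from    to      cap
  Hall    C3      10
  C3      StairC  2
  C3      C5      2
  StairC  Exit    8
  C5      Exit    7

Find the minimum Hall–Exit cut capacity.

Augment Hall→C3→StairC→Exit: bottleneck 2, flow now 2.
Augment Hall→C3→C5→Exit: bottleneck 2, flow now 4.
No augmenting path remains; maximum flow = 4.
By max-flow min-cut, the minimum cut capacity equals the max flow.
In the residual graph, reachable from Hall: {Hall, C3}.
Min-cut edges: C3→StairC (2), C3→C5 (2); capacity 2 + 2 = 4.

4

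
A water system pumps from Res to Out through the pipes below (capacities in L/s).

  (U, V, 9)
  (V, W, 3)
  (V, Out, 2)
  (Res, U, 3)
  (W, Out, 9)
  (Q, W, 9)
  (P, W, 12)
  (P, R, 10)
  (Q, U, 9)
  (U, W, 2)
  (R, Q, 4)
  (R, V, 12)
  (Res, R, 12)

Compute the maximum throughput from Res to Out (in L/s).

Augment Res→R→V→Out: bottleneck 2, flow now 2.
Augment Res→U→W→Out: bottleneck 2, flow now 4.
Augment Res→R→Q→W→Out: bottleneck 4, flow now 8.
Augment Res→R→V→W→Out: bottleneck 3, flow now 11.
No augmenting path remains; maximum flow = 11.
In the residual graph, reachable from Res: {Res, R, U, V}.
Min-cut edges: R→Q (4), U→W (2), V→W (3), V→Out (2); capacity 4 + 2 + 3 + 2 = 11.
This cut is saturated, so no flow can exceed 11.

11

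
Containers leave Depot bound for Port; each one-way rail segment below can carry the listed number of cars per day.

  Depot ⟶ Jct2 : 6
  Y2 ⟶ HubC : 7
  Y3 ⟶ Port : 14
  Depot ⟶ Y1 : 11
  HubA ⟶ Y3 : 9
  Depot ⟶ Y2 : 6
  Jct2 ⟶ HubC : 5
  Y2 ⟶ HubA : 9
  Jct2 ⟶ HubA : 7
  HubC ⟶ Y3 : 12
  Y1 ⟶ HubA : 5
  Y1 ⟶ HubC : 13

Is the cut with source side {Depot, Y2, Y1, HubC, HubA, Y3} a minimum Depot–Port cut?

No — its capacity is 20, but the minimum cut has capacity 14.

Given cut capacity: 6 + 14 = 20.
Augment Depot→Y2→HubC→Y3→Port: bottleneck 6, flow now 6.
Augment Depot→Jct2→HubC→Y3→Port: bottleneck 5, flow now 11.
Augment Depot→Jct2→HubA→Y3→Port: bottleneck 1, flow now 12.
Augment Depot→Y1→HubC→Y3→Port: bottleneck 1, flow now 13.
Augment Depot→Y1→HubA→Y3→Port: bottleneck 1, flow now 14.
No augmenting path remains; maximum flow = 14.
In the residual graph, reachable from Depot: {Depot, Y2, Jct2, Y1, HubC, HubA, Y3}.
Min-cut edges: Y3→Port (14); capacity 14 = 14.
Cut capacity 20 exceeds the max flow 14, so it is not minimum.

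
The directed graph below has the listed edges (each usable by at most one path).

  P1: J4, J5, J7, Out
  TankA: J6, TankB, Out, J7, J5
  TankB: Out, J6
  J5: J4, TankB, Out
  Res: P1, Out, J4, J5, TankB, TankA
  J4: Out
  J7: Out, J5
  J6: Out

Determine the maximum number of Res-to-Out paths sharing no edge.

6

Assign every edge capacity 1; by Menger, the answer equals the max flow.
Path Res→Out (+1); total 1.
Path Res→TankA→Out (+1); total 2.
Path Res→P1→Out (+1); total 3.
Path Res→J5→Out (+1); total 4.
Path Res→TankB→Out (+1); total 5.
Path Res→J4→Out (+1); total 6.
No residual Res→Out path; max flow = 6.
Certifying cut of size 6: {Res→J4, Res→J5, Res→Out, Res→P1, Res→TankA, Res→TankB}.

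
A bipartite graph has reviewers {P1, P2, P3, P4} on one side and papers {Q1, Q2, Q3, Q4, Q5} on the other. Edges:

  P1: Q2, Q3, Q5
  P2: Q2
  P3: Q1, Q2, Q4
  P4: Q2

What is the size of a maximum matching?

3

Unit-capacity flow: source→left, listed edges, right→sink; max matching = max flow.
Augmenting path P1→Q2 (+1); matched 1.
Augmenting path P3→Q1 (+1); matched 2.
Augmenting path P2→Q2→P1→Q3 (+1); matched 3.
No augmenting path remains; maximum matching = 3.
König certificate: {P1, P3, Q2} is a vertex cover of size 3 (every listed pair touches it), so no matching can be larger.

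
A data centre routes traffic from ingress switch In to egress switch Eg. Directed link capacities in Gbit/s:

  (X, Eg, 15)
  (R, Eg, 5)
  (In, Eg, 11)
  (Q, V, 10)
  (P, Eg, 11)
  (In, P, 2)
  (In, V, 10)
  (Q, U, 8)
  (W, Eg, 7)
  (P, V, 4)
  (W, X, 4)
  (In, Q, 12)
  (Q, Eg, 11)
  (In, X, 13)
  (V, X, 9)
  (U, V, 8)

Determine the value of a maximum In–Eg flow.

39

Augment In→Eg: bottleneck 11, flow now 11.
Augment In→P→Eg: bottleneck 2, flow now 13.
Augment In→Q→Eg: bottleneck 11, flow now 24.
Augment In→X→Eg: bottleneck 13, flow now 37.
Augment In→V→X→Eg: bottleneck 2, flow now 39.
No augmenting path remains; maximum flow = 39.
In the residual graph, reachable from In: {In, Q, U, V, X}.
Min-cut edges: In→P (2), In→Eg (11), Q→Eg (11), X→Eg (15); capacity 2 + 11 + 11 + 15 = 39.
This cut is saturated, so no flow can exceed 39.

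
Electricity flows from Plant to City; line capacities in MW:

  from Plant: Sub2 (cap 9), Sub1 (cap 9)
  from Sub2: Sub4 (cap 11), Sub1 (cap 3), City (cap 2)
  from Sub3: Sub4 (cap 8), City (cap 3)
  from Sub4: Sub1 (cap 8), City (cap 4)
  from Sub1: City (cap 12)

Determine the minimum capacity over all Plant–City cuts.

18

Augment Plant→Sub2→City: bottleneck 2, flow now 2.
Augment Plant→Sub1→City: bottleneck 9, flow now 11.
Augment Plant→Sub2→Sub4→City: bottleneck 4, flow now 15.
Augment Plant→Sub2→Sub1→City: bottleneck 3, flow now 18.
No augmenting path remains; maximum flow = 18.
By max-flow min-cut, the minimum cut capacity equals the max flow.
In the residual graph, reachable from Plant: {Plant}.
Min-cut edges: Plant→Sub2 (9), Plant→Sub1 (9); capacity 9 + 9 = 18.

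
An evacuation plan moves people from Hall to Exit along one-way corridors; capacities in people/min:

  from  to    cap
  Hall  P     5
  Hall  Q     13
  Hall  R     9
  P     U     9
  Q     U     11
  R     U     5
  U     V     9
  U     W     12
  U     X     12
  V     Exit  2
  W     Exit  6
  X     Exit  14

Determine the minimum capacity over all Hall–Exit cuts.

Augment Hall→P→U→V→Exit: bottleneck 2, flow now 2.
Augment Hall→P→U→W→Exit: bottleneck 3, flow now 5.
Augment Hall→Q→U→W→Exit: bottleneck 3, flow now 8.
Augment Hall→Q→U→X→Exit: bottleneck 8, flow now 16.
Augment Hall→R→U→X→Exit: bottleneck 4, flow now 20.
No augmenting path remains; maximum flow = 20.
By max-flow min-cut, the minimum cut capacity equals the max flow.
In the residual graph, reachable from Hall: {Hall, P, Q, R, U, V, W}.
Min-cut edges: U→X (12), V→Exit (2), W→Exit (6); capacity 12 + 2 + 6 = 20.

20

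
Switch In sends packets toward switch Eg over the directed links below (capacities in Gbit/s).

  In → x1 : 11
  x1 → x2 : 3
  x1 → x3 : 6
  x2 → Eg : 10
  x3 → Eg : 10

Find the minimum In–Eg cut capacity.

9

Augment In→x1→x2→Eg: bottleneck 3, flow now 3.
Augment In→x1→x3→Eg: bottleneck 6, flow now 9.
No augmenting path remains; maximum flow = 9.
By max-flow min-cut, the minimum cut capacity equals the max flow.
In the residual graph, reachable from In: {In, x1}.
Min-cut edges: x1→x2 (3), x1→x3 (6); capacity 3 + 6 = 9.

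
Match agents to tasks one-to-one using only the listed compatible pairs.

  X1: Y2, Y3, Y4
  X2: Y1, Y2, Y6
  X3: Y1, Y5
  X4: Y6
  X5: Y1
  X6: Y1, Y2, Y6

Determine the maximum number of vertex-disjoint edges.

Unit-capacity flow: source→left, listed edges, right→sink; max matching = max flow.
Augmenting path X1→Y2 (+1); matched 1.
Augmenting path X2→Y1 (+1); matched 2.
Augmenting path X3→Y5 (+1); matched 3.
Augmenting path X4→Y6 (+1); matched 4.
Augmenting path X6→Y2→X1→Y3 (+1); matched 5.
No augmenting path remains; maximum matching = 5.
König certificate: {X1, X3, Y1, Y2, Y6} is a vertex cover of size 5 (every listed pair touches it), so no matching can be larger.

5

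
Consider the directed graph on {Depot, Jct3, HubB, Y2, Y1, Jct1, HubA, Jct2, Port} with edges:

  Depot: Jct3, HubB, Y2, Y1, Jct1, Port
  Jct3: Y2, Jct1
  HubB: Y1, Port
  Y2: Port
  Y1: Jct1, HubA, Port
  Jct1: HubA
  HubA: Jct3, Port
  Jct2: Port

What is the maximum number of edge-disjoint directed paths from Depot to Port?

Assign every edge capacity 1; by Menger, the answer equals the max flow.
Path Depot→Port (+1); total 1.
Path Depot→HubB→Port (+1); total 2.
Path Depot→Y2→Port (+1); total 3.
Path Depot→Y1→Port (+1); total 4.
Path Depot→Jct1→HubA→Port (+1); total 5.
No residual Depot→Port path; max flow = 5.
Certifying cut of size 5: {Depot→HubB, Depot→Port, Depot→Y1, Jct1→HubA, Y2→Port}.

5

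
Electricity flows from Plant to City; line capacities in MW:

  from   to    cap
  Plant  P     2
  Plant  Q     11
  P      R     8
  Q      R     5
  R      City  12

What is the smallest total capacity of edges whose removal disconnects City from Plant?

Augment Plant→P→R→City: bottleneck 2, flow now 2.
Augment Plant→Q→R→City: bottleneck 5, flow now 7.
No augmenting path remains; maximum flow = 7.
By max-flow min-cut, the minimum cut capacity equals the max flow.
In the residual graph, reachable from Plant: {Plant, Q}.
Min-cut edges: Plant→P (2), Q→R (5); capacity 2 + 5 = 7.

7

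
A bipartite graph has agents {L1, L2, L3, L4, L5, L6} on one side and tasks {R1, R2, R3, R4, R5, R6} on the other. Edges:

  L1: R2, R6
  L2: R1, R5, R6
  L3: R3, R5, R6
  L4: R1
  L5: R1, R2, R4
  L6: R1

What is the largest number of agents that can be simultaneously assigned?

Unit-capacity flow: source→left, listed edges, right→sink; max matching = max flow.
Augmenting path L1→R2 (+1); matched 1.
Augmenting path L2→R1 (+1); matched 2.
Augmenting path L3→R3 (+1); matched 3.
Augmenting path L5→R4 (+1); matched 4.
Augmenting path L4→R1→L2→R5 (+1); matched 5.
No augmenting path remains; maximum matching = 5.
König certificate: {L1, L2, L3, L5, R1} is a vertex cover of size 5 (every listed pair touches it), so no matching can be larger.

5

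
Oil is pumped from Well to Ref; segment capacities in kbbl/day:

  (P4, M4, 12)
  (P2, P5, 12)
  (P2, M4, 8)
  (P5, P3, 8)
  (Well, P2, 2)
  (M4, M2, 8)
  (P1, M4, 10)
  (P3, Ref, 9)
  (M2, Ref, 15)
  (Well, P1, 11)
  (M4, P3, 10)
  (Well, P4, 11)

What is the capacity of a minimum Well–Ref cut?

Augment Well→P2→M4→M2→Ref: bottleneck 2, flow now 2.
Augment Well→P4→M4→M2→Ref: bottleneck 6, flow now 8.
Augment Well→P4→M4→P3→Ref: bottleneck 5, flow now 13.
Augment Well→P1→M4→P3→Ref: bottleneck 4, flow now 17.
No augmenting path remains; maximum flow = 17.
By max-flow min-cut, the minimum cut capacity equals the max flow.
In the residual graph, reachable from Well: {Well, P2, P4, P1, M4, P5, P3}.
Min-cut edges: M4→M2 (8), P3→Ref (9); capacity 8 + 9 = 17.

17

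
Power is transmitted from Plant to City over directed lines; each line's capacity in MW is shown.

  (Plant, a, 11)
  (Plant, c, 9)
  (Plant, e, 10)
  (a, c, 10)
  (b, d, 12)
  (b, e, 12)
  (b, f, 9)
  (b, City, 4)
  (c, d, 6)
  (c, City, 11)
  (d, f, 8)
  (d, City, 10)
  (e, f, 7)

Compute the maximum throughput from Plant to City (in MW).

17

Augment Plant→c→City: bottleneck 9, flow now 9.
Augment Plant→a→c→City: bottleneck 2, flow now 11.
Augment Plant→a→c→d→City: bottleneck 6, flow now 17.
No augmenting path remains; maximum flow = 17.
In the residual graph, reachable from Plant: {Plant, a, c, e, f}.
Min-cut edges: c→d (6), c→City (11); capacity 6 + 11 = 17.
This cut is saturated, so no flow can exceed 17.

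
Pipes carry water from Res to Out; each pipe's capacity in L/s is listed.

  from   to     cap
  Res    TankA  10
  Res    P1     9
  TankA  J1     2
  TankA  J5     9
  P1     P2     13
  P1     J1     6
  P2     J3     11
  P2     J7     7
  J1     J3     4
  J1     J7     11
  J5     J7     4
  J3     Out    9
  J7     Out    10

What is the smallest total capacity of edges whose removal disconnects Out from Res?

Augment Res→TankA→J1→J3→Out: bottleneck 2, flow now 2.
Augment Res→TankA→J5→J7→Out: bottleneck 4, flow now 6.
Augment Res→P1→P2→J3→Out: bottleneck 7, flow now 13.
Augment Res→P1→P2→J7→Out: bottleneck 2, flow now 15.
No augmenting path remains; maximum flow = 15.
By max-flow min-cut, the minimum cut capacity equals the max flow.
In the residual graph, reachable from Res: {Res, TankA, J5}.
Min-cut edges: Res→P1 (9), TankA→J1 (2), J5→J7 (4); capacity 9 + 2 + 4 = 15.

15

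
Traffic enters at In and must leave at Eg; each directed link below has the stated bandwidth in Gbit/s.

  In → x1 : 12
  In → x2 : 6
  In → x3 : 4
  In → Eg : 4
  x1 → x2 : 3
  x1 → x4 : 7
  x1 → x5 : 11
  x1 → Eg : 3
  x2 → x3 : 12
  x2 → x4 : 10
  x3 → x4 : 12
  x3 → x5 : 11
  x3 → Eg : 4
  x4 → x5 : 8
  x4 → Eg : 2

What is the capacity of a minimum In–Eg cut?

Augment In→Eg: bottleneck 4, flow now 4.
Augment In→x1→Eg: bottleneck 3, flow now 7.
Augment In→x3→Eg: bottleneck 4, flow now 11.
Augment In→x1→x4→Eg: bottleneck 2, flow now 13.
No augmenting path remains; maximum flow = 13.
By max-flow min-cut, the minimum cut capacity equals the max flow.
In the residual graph, reachable from In: {In, x1, x2, x3, x4, x5}.
Min-cut edges: In→Eg (4), x1→Eg (3), x3→Eg (4), x4→Eg (2); capacity 4 + 3 + 4 + 2 = 13.

13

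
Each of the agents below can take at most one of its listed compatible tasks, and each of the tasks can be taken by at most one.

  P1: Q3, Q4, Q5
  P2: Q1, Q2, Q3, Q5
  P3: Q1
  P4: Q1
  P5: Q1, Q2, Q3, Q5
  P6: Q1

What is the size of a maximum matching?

Unit-capacity flow: source→left, listed edges, right→sink; max matching = max flow.
Augmenting path P1→Q3 (+1); matched 1.
Augmenting path P2→Q1 (+1); matched 2.
Augmenting path P5→Q2 (+1); matched 3.
Augmenting path P3→Q1→P2→Q5 (+1); matched 4.
No augmenting path remains; maximum matching = 4.
König certificate: {P1, P2, P5, Q1} is a vertex cover of size 4 (every listed pair touches it), so no matching can be larger.

4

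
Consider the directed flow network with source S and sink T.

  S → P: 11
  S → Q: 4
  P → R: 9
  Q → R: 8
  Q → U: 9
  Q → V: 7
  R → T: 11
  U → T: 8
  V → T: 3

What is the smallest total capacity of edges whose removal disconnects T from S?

13

Augment S→P→R→T: bottleneck 9, flow now 9.
Augment S→Q→R→T: bottleneck 2, flow now 11.
Augment S→Q→U→T: bottleneck 2, flow now 13.
No augmenting path remains; maximum flow = 13.
By max-flow min-cut, the minimum cut capacity equals the max flow.
In the residual graph, reachable from S: {S, P}.
Min-cut edges: S→Q (4), P→R (9); capacity 4 + 9 = 13.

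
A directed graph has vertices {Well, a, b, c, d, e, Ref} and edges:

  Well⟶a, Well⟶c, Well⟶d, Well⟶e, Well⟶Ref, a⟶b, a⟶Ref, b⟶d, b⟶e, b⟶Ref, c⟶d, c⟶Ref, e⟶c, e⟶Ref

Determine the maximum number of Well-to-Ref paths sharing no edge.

Assign every edge capacity 1; by Menger, the answer equals the max flow.
Path Well→Ref (+1); total 1.
Path Well→a→Ref (+1); total 2.
Path Well→c→Ref (+1); total 3.
Path Well→e→Ref (+1); total 4.
No residual Well→Ref path; max flow = 4.
Certifying cut of size 4: {Well→Ref, Well→a, Well→c, Well→e}.

4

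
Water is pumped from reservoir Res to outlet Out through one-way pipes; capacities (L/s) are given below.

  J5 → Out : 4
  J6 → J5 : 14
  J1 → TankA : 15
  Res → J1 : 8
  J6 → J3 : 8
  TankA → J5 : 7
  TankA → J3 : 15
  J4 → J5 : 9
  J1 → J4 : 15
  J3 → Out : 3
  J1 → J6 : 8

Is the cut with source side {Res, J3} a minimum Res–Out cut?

No — its capacity is 11, but the minimum cut has capacity 7.

Given cut capacity: 8 + 3 = 11.
Augment Res→J1→TankA→J5→Out: bottleneck 4, flow now 4.
Augment Res→J1→TankA→J3→Out: bottleneck 3, flow now 7.
No augmenting path remains; maximum flow = 7.
In the residual graph, reachable from Res: {Res, J1, TankA, J4, J6, J5, J3}.
Min-cut edges: J5→Out (4), J3→Out (3); capacity 4 + 3 = 7.
Cut capacity 11 exceeds the max flow 7, so it is not minimum.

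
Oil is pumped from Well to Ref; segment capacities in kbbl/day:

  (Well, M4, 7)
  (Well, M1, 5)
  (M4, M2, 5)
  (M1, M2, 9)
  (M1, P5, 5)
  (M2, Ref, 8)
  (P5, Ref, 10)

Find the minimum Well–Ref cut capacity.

10

Augment Well→M4→M2→Ref: bottleneck 5, flow now 5.
Augment Well→M1→M2→Ref: bottleneck 3, flow now 8.
Augment Well→M1→P5→Ref: bottleneck 2, flow now 10.
No augmenting path remains; maximum flow = 10.
By max-flow min-cut, the minimum cut capacity equals the max flow.
In the residual graph, reachable from Well: {Well, M4}.
Min-cut edges: Well→M1 (5), M4→M2 (5); capacity 5 + 5 = 10.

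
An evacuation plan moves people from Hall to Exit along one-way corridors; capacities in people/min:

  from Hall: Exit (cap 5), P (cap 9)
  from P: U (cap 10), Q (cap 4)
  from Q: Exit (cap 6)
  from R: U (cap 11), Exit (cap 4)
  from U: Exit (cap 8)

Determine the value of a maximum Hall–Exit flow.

Augment Hall→Exit: bottleneck 5, flow now 5.
Augment Hall→P→Q→Exit: bottleneck 4, flow now 9.
Augment Hall→P→U→Exit: bottleneck 5, flow now 14.
No augmenting path remains; maximum flow = 14.
In the residual graph, reachable from Hall: {Hall}.
Min-cut edges: Hall→P (9), Hall→Exit (5); capacity 9 + 5 = 14.
This cut is saturated, so no flow can exceed 14.

14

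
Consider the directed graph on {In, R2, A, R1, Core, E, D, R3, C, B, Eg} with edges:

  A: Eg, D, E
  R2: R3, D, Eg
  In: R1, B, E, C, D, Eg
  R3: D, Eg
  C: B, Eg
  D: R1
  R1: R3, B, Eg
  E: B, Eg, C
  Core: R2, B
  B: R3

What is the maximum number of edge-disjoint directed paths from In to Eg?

Assign every edge capacity 1; by Menger, the answer equals the max flow.
Path In→Eg (+1); total 1.
Path In→R1→Eg (+1); total 2.
Path In→E→Eg (+1); total 3.
Path In→C→Eg (+1); total 4.
Path In→B→R3→Eg (+1); total 5.
No residual In→Eg path; max flow = 5.
Certifying cut of size 5: {In→C, In→E, In→Eg, R1→Eg, R3→Eg}.

5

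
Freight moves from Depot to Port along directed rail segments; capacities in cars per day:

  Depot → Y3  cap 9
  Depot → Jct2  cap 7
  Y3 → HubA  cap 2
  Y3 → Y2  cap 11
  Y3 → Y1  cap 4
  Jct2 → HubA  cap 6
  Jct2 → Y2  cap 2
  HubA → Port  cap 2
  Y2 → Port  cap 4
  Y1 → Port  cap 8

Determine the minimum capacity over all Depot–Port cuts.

10

Augment Depot→Y3→HubA→Port: bottleneck 2, flow now 2.
Augment Depot→Y3→Y2→Port: bottleneck 4, flow now 6.
Augment Depot→Y3→Y1→Port: bottleneck 3, flow now 9.
Augment Depot→Jct2→HubA→Y3→Y1→Port: bottleneck 1, flow now 10. (uses reverse residual edge)
No augmenting path remains; maximum flow = 10.
By max-flow min-cut, the minimum cut capacity equals the max flow.
In the residual graph, reachable from Depot: {Depot, Y3, Jct2, HubA, Y2}.
Min-cut edges: Y3→Y1 (4), HubA→Port (2), Y2→Port (4); capacity 4 + 2 + 4 = 10.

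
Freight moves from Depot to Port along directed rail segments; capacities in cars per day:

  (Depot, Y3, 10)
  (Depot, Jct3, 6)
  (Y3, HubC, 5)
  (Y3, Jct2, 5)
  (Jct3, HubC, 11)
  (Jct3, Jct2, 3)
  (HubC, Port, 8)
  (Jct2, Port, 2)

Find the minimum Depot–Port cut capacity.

10

Augment Depot→Y3→HubC→Port: bottleneck 5, flow now 5.
Augment Depot→Y3→Jct2→Port: bottleneck 2, flow now 7.
Augment Depot→Jct3→HubC→Port: bottleneck 3, flow now 10.
No augmenting path remains; maximum flow = 10.
By max-flow min-cut, the minimum cut capacity equals the max flow.
In the residual graph, reachable from Depot: {Depot, Y3, Jct3, HubC, Jct2}.
Min-cut edges: HubC→Port (8), Jct2→Port (2); capacity 8 + 2 = 10.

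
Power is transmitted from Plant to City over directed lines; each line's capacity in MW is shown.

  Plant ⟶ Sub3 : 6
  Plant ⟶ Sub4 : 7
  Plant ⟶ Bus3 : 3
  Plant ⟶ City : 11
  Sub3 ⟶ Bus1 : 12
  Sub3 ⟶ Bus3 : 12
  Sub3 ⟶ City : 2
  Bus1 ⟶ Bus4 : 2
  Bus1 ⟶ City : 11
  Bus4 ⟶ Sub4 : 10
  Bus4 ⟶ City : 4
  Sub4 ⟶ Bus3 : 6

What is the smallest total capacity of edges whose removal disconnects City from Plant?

17

Augment Plant→City: bottleneck 11, flow now 11.
Augment Plant→Sub3→City: bottleneck 2, flow now 13.
Augment Plant→Sub3→Bus1→City: bottleneck 4, flow now 17.
No augmenting path remains; maximum flow = 17.
By max-flow min-cut, the minimum cut capacity equals the max flow.
In the residual graph, reachable from Plant: {Plant, Sub4, Bus3}.
Min-cut edges: Plant→Sub3 (6), Plant→City (11); capacity 6 + 11 = 17.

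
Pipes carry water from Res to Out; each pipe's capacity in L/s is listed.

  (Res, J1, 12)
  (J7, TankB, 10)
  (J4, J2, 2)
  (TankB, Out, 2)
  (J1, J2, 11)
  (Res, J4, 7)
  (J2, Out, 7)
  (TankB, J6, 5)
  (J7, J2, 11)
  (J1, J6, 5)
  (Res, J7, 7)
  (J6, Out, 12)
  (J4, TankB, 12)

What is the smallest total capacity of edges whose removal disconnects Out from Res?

Augment Res→J4→J2→Out: bottleneck 2, flow now 2.
Augment Res→J4→TankB→Out: bottleneck 2, flow now 4.
Augment Res→J7→J2→Out: bottleneck 5, flow now 9.
Augment Res→J1→J6→Out: bottleneck 5, flow now 14.
Augment Res→J4→TankB→J6→Out: bottleneck 3, flow now 17.
Augment Res→J7→TankB→J6→Out: bottleneck 2, flow now 19.
No augmenting path remains; maximum flow = 19.
By max-flow min-cut, the minimum cut capacity equals the max flow.
In the residual graph, reachable from Res: {Res, J4, J7, J1, J2, TankB}.
Min-cut edges: J1→J6 (5), J2→Out (7), TankB→J6 (5), TankB→Out (2); capacity 5 + 7 + 5 + 2 = 19.

19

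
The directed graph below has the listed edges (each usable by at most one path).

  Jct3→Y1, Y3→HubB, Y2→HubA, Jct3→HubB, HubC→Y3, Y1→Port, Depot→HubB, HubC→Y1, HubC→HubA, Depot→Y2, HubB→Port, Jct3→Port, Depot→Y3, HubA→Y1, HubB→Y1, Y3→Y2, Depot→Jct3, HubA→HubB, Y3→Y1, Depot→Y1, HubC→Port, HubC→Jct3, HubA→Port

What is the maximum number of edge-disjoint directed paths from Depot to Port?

4

Assign every edge capacity 1; by Menger, the answer equals the max flow.
Path Depot→Jct3→Port (+1); total 1.
Path Depot→HubB→Port (+1); total 2.
Path Depot→Y1→Port (+1); total 3.
Path Depot→Y2→HubA→Port (+1); total 4.
No residual Depot→Port path; max flow = 4.
Certifying cut of size 4: {Depot→Jct3, HubB→Port, Y1→Port, Y2→HubA}.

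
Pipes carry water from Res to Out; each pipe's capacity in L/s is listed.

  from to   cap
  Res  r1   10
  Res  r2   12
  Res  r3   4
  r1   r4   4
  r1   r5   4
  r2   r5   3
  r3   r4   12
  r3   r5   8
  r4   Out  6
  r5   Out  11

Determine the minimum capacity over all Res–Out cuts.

15

Augment Res→r1→r4→Out: bottleneck 4, flow now 4.
Augment Res→r1→r5→Out: bottleneck 4, flow now 8.
Augment Res→r2→r5→Out: bottleneck 3, flow now 11.
Augment Res→r3→r4→Out: bottleneck 2, flow now 13.
Augment Res→r3→r5→Out: bottleneck 2, flow now 15.
No augmenting path remains; maximum flow = 15.
By max-flow min-cut, the minimum cut capacity equals the max flow.
In the residual graph, reachable from Res: {Res, r1, r2}.
Min-cut edges: Res→r3 (4), r1→r4 (4), r1→r5 (4), r2→r5 (3); capacity 4 + 4 + 4 + 3 = 15.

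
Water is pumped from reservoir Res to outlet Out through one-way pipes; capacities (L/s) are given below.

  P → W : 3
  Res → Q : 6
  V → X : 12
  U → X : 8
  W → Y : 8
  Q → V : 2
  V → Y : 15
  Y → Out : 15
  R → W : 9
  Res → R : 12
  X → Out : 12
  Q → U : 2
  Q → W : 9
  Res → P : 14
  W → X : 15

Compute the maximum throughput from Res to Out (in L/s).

18

Augment Res→P→W→X→Out: bottleneck 3, flow now 3.
Augment Res→Q→U→X→Out: bottleneck 2, flow now 5.
Augment Res→Q→V→X→Out: bottleneck 2, flow now 7.
Augment Res→Q→W→X→Out: bottleneck 2, flow now 9.
Augment Res→R→W→X→Out: bottleneck 3, flow now 12.
Augment Res→R→W→Y→Out: bottleneck 6, flow now 18.
No augmenting path remains; maximum flow = 18.
In the residual graph, reachable from Res: {Res, P, R}.
Min-cut edges: Res→Q (6), P→W (3), R→W (9); capacity 6 + 3 + 9 = 18.
This cut is saturated, so no flow can exceed 18.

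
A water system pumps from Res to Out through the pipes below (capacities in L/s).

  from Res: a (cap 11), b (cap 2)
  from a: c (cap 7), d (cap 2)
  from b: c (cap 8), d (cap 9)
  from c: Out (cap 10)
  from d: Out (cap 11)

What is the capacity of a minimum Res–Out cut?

Augment Res→a→c→Out: bottleneck 7, flow now 7.
Augment Res→a→d→Out: bottleneck 2, flow now 9.
Augment Res→b→c→Out: bottleneck 2, flow now 11.
No augmenting path remains; maximum flow = 11.
By max-flow min-cut, the minimum cut capacity equals the max flow.
In the residual graph, reachable from Res: {Res, a}.
Min-cut edges: Res→b (2), a→c (7), a→d (2); capacity 2 + 7 + 2 = 11.

11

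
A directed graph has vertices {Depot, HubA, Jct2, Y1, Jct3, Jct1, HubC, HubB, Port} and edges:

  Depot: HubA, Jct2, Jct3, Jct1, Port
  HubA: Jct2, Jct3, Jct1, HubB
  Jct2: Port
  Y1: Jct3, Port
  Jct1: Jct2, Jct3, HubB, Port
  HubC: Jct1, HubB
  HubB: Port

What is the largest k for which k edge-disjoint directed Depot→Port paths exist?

Assign every edge capacity 1; by Menger, the answer equals the max flow.
Path Depot→Port (+1); total 1.
Path Depot→Jct2→Port (+1); total 2.
Path Depot→Jct1→Port (+1); total 3.
Path Depot→HubA→HubB→Port (+1); total 4.
No residual Depot→Port path; max flow = 4.
Certifying cut of size 4: {Depot→HubA, Depot→Jct1, Depot→Jct2, Depot→Port}.

4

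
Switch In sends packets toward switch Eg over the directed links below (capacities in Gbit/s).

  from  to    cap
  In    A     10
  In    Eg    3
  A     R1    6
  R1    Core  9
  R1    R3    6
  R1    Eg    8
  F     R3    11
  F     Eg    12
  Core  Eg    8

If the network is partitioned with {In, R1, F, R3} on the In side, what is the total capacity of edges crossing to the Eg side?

Edges leaving {In, R1, F, R3}: In→A (10), In→Eg (3), R1→Core (9), R1→Eg (8), F→Eg (12).
Cut capacity = 10 + 3 + 9 + 8 + 12 = 42.

42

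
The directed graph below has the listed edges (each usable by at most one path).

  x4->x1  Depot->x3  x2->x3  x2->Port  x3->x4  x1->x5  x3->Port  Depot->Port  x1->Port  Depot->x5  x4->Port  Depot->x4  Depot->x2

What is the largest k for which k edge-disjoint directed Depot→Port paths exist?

4

Assign every edge capacity 1; by Menger, the answer equals the max flow.
Path Depot→Port (+1); total 1.
Path Depot→x2→Port (+1); total 2.
Path Depot→x3→Port (+1); total 3.
Path Depot→x4→Port (+1); total 4.
No residual Depot→Port path; max flow = 4.
Certifying cut of size 4: {Depot→Port, Depot→x2, Depot→x3, Depot→x4}.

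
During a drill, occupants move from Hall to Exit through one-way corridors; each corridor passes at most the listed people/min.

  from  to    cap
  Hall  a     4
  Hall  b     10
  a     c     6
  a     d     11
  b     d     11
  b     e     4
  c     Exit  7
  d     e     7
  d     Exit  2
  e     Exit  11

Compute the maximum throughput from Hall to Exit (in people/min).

14

Augment Hall→a→c→Exit: bottleneck 4, flow now 4.
Augment Hall→b→d→Exit: bottleneck 2, flow now 6.
Augment Hall→b→e→Exit: bottleneck 4, flow now 10.
Augment Hall→b→d→e→Exit: bottleneck 4, flow now 14.
No augmenting path remains; maximum flow = 14.
In the residual graph, reachable from Hall: {Hall}.
Min-cut edges: Hall→a (4), Hall→b (10); capacity 4 + 10 = 14.
This cut is saturated, so no flow can exceed 14.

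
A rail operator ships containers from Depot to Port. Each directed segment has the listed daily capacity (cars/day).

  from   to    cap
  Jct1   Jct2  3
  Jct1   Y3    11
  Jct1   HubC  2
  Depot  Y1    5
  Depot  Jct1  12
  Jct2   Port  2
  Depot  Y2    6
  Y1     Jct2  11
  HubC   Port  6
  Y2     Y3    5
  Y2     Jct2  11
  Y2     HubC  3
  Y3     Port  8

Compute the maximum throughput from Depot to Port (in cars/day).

15

Augment Depot→Jct1→Jct2→Port: bottleneck 2, flow now 2.
Augment Depot→Jct1→HubC→Port: bottleneck 2, flow now 4.
Augment Depot→Jct1→Y3→Port: bottleneck 8, flow now 12.
Augment Depot→Y2→HubC→Port: bottleneck 3, flow now 15.
No augmenting path remains; maximum flow = 15.
In the residual graph, reachable from Depot: {Depot, Jct1, Y2, Y1, Jct2, Y3}.
Min-cut edges: Jct1→HubC (2), Y2→HubC (3), Jct2→Port (2), Y3→Port (8); capacity 2 + 3 + 2 + 8 = 15.
This cut is saturated, so no flow can exceed 15.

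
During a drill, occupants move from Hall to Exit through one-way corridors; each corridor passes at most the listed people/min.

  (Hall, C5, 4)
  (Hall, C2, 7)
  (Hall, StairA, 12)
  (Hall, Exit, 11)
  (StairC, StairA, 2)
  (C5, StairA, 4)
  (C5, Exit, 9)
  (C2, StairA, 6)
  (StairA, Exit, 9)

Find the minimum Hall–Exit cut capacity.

24

Augment Hall→Exit: bottleneck 11, flow now 11.
Augment Hall→C5→Exit: bottleneck 4, flow now 15.
Augment Hall→StairA→Exit: bottleneck 9, flow now 24.
No augmenting path remains; maximum flow = 24.
By max-flow min-cut, the minimum cut capacity equals the max flow.
In the residual graph, reachable from Hall: {Hall, C2, StairA}.
Min-cut edges: Hall→C5 (4), Hall→Exit (11), StairA→Exit (9); capacity 4 + 11 + 9 = 24.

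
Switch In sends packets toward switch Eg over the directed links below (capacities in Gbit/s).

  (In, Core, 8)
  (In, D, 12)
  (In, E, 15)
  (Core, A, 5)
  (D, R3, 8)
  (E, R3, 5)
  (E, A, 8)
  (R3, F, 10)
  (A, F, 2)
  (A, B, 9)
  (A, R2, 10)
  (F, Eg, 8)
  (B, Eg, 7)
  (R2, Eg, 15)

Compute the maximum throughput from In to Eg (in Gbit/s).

Augment In→Core→A→F→Eg: bottleneck 2, flow now 2.
Augment In→Core→A→B→Eg: bottleneck 3, flow now 5.
Augment In→D→R3→F→Eg: bottleneck 6, flow now 11.
Augment In→E→A→B→Eg: bottleneck 4, flow now 15.
Augment In→E→A→R2→Eg: bottleneck 4, flow now 19.
Augment In→D→R3→F→A→R2→Eg: bottleneck 2, flow now 21. (uses reverse residual edge)
No augmenting path remains; maximum flow = 21.
In the residual graph, reachable from In: {In, Core, D, E, R3, F}.
Min-cut edges: Core→A (5), E→A (8), F→Eg (8); capacity 5 + 8 + 8 = 21.
This cut is saturated, so no flow can exceed 21.

21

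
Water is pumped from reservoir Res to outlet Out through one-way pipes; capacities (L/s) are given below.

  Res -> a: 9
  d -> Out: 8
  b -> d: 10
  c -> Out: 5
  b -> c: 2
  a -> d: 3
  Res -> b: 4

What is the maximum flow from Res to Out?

7

Augment Res→a→d→Out: bottleneck 3, flow now 3.
Augment Res→b→c→Out: bottleneck 2, flow now 5.
Augment Res→b→d→Out: bottleneck 2, flow now 7.
No augmenting path remains; maximum flow = 7.
In the residual graph, reachable from Res: {Res, a}.
Min-cut edges: Res→b (4), a→d (3); capacity 4 + 3 = 7.
This cut is saturated, so no flow can exceed 7.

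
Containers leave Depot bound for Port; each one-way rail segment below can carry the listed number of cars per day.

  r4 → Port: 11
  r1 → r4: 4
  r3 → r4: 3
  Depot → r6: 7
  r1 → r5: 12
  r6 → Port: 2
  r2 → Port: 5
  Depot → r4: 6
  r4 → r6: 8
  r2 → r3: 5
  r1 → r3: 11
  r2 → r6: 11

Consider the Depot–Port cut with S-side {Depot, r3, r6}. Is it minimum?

Given cut capacity: 6 + 3 + 2 = 11.
Augment Depot→r4→Port: bottleneck 6, flow now 6.
Augment Depot→r6→Port: bottleneck 2, flow now 8.
No augmenting path remains; maximum flow = 8.
In the residual graph, reachable from Depot: {Depot, r6}.
Min-cut edges: Depot→r4 (6), r6→Port (2); capacity 6 + 2 = 8.
Cut capacity 11 exceeds the max flow 8, so it is not minimum.

No — its capacity is 11, but the minimum cut has capacity 8.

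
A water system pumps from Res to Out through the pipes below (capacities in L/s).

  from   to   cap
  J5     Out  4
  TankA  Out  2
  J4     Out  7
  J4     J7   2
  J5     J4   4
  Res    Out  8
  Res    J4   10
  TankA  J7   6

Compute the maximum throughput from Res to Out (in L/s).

Augment Res→Out: bottleneck 8, flow now 8.
Augment Res→J4→Out: bottleneck 7, flow now 15.
No augmenting path remains; maximum flow = 15.
In the residual graph, reachable from Res: {Res, J4, J7}.
Min-cut edges: Res→Out (8), J4→Out (7); capacity 8 + 7 = 15.
This cut is saturated, so no flow can exceed 15.

15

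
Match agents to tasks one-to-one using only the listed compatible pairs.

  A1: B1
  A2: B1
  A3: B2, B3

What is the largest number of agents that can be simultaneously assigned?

2

Unit-capacity flow: source→left, listed edges, right→sink; max matching = max flow.
Augmenting path A1→B1 (+1); matched 1.
Augmenting path A3→B2 (+1); matched 2.
No augmenting path remains; maximum matching = 2.
König certificate: {A3, B1} is a vertex cover of size 2 (every listed pair touches it), so no matching can be larger.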